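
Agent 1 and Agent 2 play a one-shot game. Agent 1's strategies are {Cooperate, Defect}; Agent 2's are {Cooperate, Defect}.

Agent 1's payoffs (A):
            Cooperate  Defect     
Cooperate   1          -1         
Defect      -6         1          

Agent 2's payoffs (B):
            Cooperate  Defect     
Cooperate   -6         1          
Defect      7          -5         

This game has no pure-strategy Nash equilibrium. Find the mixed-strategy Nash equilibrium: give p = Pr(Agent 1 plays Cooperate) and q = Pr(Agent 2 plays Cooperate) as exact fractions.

p = 12/19, q = 2/9

In a mixed NE each player is indifferent between their pure strategies, so the opponent's mix sets the indifference.
Agent 2 indifferent between Cooperate and Defect: p·(-6) + (1−p)·7 = p·1 + (1−p)·(-5) ⟹ 7 + (-13)p = (-5) + 6p ⟹ p = 12/19.
Agent 1 indifferent between Cooperate and Defect: q·1 + (1−q)·(-1) = q·(-6) + (1−q)·1 ⟹ (-1) + 2q = 1 + (-7)q ⟹ q = 2/9.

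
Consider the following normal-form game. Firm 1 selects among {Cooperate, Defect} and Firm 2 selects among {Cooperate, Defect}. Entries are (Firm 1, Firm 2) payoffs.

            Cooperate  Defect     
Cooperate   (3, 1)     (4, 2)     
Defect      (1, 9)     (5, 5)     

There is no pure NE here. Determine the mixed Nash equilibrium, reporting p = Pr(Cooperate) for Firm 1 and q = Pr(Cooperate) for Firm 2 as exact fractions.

Each player's mixing probability is pinned down by making the *other* player indifferent.
Firm 2 indifferent between Cooperate and Defect: p·1 + (1−p)·9 = p·2 + (1−p)·5 ⟹ 9 + (-8)p = 5 + (-3)p ⟹ p = 4/5.
Firm 1 indifferent between Cooperate and Defect: q·3 + (1−q)·4 = q·1 + (1−q)·5 ⟹ 4 + (-1)q = 5 + (-4)q ⟹ q = 1/3.

p = 4/5, q = 1/3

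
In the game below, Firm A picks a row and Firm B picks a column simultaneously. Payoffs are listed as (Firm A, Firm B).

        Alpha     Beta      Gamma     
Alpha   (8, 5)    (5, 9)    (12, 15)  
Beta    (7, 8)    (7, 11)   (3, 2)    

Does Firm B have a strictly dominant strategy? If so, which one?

Check whether one of Firm B's strategies beats all alternatives regardless of what the opponent does.
Alpha is not dominant: against Alpha, Beta gives 9 > 5.
Beta is not dominant: against Alpha, Gamma gives 15 > 9.
Gamma is not dominant: against Beta, Alpha gives 8 > 2.
No single strategy is best against every opponent action.

None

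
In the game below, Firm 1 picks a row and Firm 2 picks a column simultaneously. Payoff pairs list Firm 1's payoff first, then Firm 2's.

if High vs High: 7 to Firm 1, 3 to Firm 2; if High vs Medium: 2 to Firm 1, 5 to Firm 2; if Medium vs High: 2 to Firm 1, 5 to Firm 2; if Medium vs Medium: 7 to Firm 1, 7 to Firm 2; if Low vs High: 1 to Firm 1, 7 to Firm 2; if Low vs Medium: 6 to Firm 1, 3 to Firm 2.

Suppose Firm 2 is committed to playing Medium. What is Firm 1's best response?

With Firm 2 fixed at Medium, Firm 1's payoffs are: High → 2, Medium → 7, Low → 6.
The maximum is 7, achieved by Medium.

Medium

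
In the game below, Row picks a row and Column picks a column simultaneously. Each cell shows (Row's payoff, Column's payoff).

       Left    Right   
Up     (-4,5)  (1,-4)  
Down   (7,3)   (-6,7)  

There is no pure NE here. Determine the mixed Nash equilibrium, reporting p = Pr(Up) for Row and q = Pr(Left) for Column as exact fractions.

In a mixed NE each player is indifferent between their pure strategies, so the opponent's mix sets the indifference.
Column indifferent between Left and Right: p·5 + (1−p)·3 = p·(-4) + (1−p)·7 ⟹ 3 + 2p = 7 + (-11)p ⟹ p = 4/13.
Row indifferent between Up and Down: q·(-4) + (1−q)·1 = q·7 + (1−q)·(-6) ⟹ 1 + (-5)q = (-6) + 13q ⟹ q = 7/18.

p = 4/13, q = 7/18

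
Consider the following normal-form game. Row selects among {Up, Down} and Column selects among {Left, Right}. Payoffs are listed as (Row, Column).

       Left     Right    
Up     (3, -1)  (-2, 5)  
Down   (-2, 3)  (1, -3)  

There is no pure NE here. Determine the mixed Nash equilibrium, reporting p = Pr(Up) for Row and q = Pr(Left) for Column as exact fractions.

p = 1/2, q = 3/8

In a mixed NE each player is indifferent between their pure strategies, so the opponent's mix sets the indifference.
Column indifferent between Left and Right: p·(-1) + (1−p)·3 = p·5 + (1−p)·(-3) ⟹ 3 + (-4)p = (-3) + 8p ⟹ p = 1/2.
Row indifferent between Up and Down: q·3 + (1−q)·(-2) = q·(-2) + (1−q)·1 ⟹ (-2) + 5q = 1 + (-3)q ⟹ q = 3/8.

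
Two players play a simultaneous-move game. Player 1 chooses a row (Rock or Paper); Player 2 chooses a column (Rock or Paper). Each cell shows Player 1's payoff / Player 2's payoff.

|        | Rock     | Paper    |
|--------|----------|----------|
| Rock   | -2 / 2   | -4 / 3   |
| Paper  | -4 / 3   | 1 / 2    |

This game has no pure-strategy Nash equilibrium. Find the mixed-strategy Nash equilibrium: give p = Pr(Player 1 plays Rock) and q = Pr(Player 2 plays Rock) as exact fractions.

p = 1/2, q = 5/7

Each player's mixing probability is pinned down by making the *other* player indifferent.
Player 2 indifferent between Rock and Paper: p·2 + (1−p)·3 = p·3 + (1−p)·2 ⟹ 3 + (-1)p = 2 + 1p ⟹ p = 1/2.
Player 1 indifferent between Rock and Paper: q·(-2) + (1−q)·(-4) = q·(-4) + (1−q)·1 ⟹ (-4) + 2q = 1 + (-5)q ⟹ q = 5/7.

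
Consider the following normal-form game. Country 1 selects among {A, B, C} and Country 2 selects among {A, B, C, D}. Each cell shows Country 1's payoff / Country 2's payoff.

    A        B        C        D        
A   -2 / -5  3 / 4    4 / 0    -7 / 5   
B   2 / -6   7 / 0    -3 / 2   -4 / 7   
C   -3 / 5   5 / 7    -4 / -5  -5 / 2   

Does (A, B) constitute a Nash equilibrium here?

No

Holding Country 2 at B: Country 1 gets 3 from A but could get 7 by switching to B. Country 1 has a profitable deviation.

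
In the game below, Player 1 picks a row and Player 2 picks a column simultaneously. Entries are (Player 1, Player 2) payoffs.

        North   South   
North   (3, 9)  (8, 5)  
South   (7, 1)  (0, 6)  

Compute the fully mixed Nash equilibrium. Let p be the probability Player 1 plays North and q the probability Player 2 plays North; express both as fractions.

p = 5/9, q = 2/3

In a mixed NE each player is indifferent between their pure strategies, so the opponent's mix sets the indifference.
Player 2 indifferent between North and South: p·9 + (1−p)·1 = p·5 + (1−p)·6 ⟹ 1 + 8p = 6 + (-1)p ⟹ p = 5/9.
Player 1 indifferent between North and South: q·3 + (1−q)·8 = q·7 + (1−q)·0 ⟹ 8 + (-5)q = 0 + 7q ⟹ q = 2/3.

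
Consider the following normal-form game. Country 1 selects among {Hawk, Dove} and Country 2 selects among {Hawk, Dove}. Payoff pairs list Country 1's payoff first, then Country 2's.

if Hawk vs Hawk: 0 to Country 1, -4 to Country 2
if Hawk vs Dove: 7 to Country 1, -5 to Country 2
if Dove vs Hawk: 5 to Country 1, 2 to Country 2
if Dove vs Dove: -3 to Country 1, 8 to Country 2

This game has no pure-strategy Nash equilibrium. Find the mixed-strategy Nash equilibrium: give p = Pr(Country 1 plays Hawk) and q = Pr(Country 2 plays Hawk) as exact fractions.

p = 6/7, q = 2/3

In a mixed NE each player is indifferent between their pure strategies, so the opponent's mix sets the indifference.
Country 2 indifferent between Hawk and Dove: p·(-4) + (1−p)·2 = p·(-5) + (1−p)·8 ⟹ 2 + (-6)p = 8 + (-13)p ⟹ p = 6/7.
Country 1 indifferent between Hawk and Dove: q·0 + (1−q)·7 = q·5 + (1−q)·(-3) ⟹ 7 + (-7)q = (-3) + 8q ⟹ q = 2/3.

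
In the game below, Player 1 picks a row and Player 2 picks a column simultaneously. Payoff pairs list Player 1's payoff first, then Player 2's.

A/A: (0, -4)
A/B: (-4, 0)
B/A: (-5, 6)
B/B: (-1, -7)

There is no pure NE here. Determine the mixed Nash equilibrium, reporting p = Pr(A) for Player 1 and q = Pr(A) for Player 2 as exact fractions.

In a mixed NE each player is indifferent between their pure strategies, so the opponent's mix sets the indifference.
Player 2 indifferent between A and B: p·(-4) + (1−p)·6 = p·0 + (1−p)·(-7) ⟹ 6 + (-10)p = (-7) + 7p ⟹ p = 13/17.
Player 1 indifferent between A and B: q·0 + (1−q)·(-4) = q·(-5) + (1−q)·(-1) ⟹ (-4) + 4q = (-1) + (-4)q ⟹ q = 3/8.

p = 13/17, q = 3/8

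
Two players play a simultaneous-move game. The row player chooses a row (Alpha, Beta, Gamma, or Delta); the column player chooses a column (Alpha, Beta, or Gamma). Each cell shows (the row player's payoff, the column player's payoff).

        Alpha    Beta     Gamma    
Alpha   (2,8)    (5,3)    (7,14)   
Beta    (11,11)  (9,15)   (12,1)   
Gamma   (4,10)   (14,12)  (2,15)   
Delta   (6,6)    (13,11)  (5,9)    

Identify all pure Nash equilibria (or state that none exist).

No pure-strategy Nash equilibrium

Check mutual best responses: a cell is a NE iff neither player can gain by unilaterally deviating.
The row player's best responses — vs Alpha: Beta (payoff 11); vs Beta: Gamma (payoff 14); vs Gamma: Beta (payoff 12).
The column player's best responses — vs Alpha: Gamma (payoff 14); vs Beta: Beta (payoff 15); vs Gamma: Gamma (payoff 15); vs Delta: Beta (payoff 11).
No cell has both players best-responding. For instance, the row player's best reply to Gamma is Beta, but against Beta the column player prefers Beta over Gamma.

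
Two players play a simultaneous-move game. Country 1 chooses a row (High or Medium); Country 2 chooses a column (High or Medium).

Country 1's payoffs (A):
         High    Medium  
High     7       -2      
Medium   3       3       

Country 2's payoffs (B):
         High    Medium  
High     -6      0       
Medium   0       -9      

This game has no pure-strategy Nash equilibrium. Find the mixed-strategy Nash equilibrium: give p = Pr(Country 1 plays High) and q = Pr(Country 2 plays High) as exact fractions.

p = 3/5, q = 5/9

In a mixed NE each player is indifferent between their pure strategies, so the opponent's mix sets the indifference.
Country 2 indifferent between High and Medium: p·(-6) + (1−p)·0 = p·0 + (1−p)·(-9) ⟹ 0 + (-6)p = (-9) + 9p ⟹ p = 3/5.
Country 1 indifferent between High and Medium: q·7 + (1−q)·(-2) = q·3 + (1−q)·3 ⟹ (-2) + 9q = 3 + 0q ⟹ q = 5/9.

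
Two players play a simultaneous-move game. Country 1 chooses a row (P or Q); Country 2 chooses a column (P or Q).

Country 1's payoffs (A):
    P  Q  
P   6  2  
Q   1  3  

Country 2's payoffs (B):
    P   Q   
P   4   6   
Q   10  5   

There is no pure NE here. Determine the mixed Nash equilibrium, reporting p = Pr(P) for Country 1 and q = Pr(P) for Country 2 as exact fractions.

In a mixed NE each player is indifferent between their pure strategies, so the opponent's mix sets the indifference.
Country 2 indifferent between P and Q: p·4 + (1−p)·10 = p·6 + (1−p)·5 ⟹ 10 + (-6)p = 5 + 1p ⟹ p = 5/7.
Country 1 indifferent between P and Q: q·6 + (1−q)·2 = q·1 + (1−q)·3 ⟹ 2 + 4q = 3 + (-2)q ⟹ q = 1/6.

p = 5/7, q = 1/6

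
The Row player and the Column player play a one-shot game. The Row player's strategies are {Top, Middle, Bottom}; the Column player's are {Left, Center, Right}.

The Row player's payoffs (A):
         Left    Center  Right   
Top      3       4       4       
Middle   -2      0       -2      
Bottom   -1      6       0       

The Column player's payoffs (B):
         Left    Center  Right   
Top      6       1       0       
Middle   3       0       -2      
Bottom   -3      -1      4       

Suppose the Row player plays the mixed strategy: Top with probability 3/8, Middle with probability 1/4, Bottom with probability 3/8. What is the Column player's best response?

Left

Compute the Column player's expected payoff from each pure strategy against the given mix.
Left: (3/8)·6 + (1/4)·3 + (3/8)·(-3) = 15/8
Center: (3/8)·1 + (1/4)·0 + (3/8)·(-1) = 0
Right: (3/8)·0 + (1/4)·(-2) + (3/8)·4 = 1
Highest expected payoff is 15/8, from Left.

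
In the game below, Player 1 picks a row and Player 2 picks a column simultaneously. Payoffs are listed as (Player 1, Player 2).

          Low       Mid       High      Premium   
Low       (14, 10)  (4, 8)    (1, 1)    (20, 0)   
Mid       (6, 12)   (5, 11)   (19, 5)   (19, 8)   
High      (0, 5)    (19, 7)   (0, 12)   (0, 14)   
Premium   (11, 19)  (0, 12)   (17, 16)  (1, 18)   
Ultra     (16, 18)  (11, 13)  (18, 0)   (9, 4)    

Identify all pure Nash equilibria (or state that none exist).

Find each player's best response to every opponent strategy; NE are the intersections.
Player 1's best responses — vs Low: Ultra (payoff 16); vs Mid: High (payoff 19); vs High: Mid (payoff 19); vs Premium: Low (payoff 20).
Player 2's best responses — vs Low: Low (payoff 10); vs Mid: Low (payoff 12); vs High: Premium (payoff 14); vs Premium: Low (payoff 19); vs Ultra: Low (payoff 18).
The only mutual best response is (Ultra, Low); neither player gains by switching there.

(Ultra, Low)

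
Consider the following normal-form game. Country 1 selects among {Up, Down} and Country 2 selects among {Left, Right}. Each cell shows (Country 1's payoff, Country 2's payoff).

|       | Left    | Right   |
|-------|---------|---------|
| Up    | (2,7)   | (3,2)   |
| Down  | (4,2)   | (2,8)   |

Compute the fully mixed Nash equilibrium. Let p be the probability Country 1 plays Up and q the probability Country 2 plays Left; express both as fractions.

In a mixed NE each player is indifferent between their pure strategies, so the opponent's mix sets the indifference.
Country 2 indifferent between Left and Right: p·7 + (1−p)·2 = p·2 + (1−p)·8 ⟹ 2 + 5p = 8 + (-6)p ⟹ p = 6/11.
Country 1 indifferent between Up and Down: q·2 + (1−q)·3 = q·4 + (1−q)·2 ⟹ 3 + (-1)q = 2 + 2q ⟹ q = 1/3.

p = 6/11, q = 1/3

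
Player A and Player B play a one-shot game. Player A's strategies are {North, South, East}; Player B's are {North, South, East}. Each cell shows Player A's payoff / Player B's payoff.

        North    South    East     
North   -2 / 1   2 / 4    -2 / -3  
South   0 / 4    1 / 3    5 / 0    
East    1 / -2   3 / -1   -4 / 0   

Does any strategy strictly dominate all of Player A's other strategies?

A strategy is strictly dominant if it gives Player A a strictly higher payoff than every other strategy, against every choice by the opponent.
North is not dominant: against North, South gives 0 > -2.
South is not dominant: against North, East gives 1 > 0.
East is not dominant: against East, North gives -2 > -4.
No single strategy is best against every opponent action.

No strictly dominant strategy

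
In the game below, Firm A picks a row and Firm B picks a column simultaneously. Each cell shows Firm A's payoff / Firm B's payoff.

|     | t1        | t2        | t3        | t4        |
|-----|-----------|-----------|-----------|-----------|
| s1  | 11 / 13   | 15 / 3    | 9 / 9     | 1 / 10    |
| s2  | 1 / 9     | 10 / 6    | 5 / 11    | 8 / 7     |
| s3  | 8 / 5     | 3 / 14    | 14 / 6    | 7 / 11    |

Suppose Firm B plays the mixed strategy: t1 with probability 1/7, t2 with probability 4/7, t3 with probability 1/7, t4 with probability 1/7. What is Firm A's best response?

Compute Firm A's expected payoff from each pure strategy against the given mix.
s1: (1/7)·11 + (4/7)·15 + (1/7)·9 + (1/7)·1 = 81/7
s2: (1/7)·1 + (4/7)·10 + (1/7)·5 + (1/7)·8 = 54/7
s3: (1/7)·8 + (4/7)·3 + (1/7)·14 + (1/7)·7 = 41/7
Highest expected payoff is 81/7, from s1.

s1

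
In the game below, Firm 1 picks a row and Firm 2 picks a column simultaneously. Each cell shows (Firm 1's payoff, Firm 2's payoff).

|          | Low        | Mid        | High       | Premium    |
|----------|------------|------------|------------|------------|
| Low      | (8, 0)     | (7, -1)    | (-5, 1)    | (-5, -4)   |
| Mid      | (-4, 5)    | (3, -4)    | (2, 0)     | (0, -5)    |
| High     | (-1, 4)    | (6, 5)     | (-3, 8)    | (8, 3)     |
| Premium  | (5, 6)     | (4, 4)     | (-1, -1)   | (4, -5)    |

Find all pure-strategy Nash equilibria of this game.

Find each player's best response to every opponent strategy; NE are the intersections.
Firm 1's best responses — vs Low: Low (payoff 8); vs Mid: Low (payoff 7); vs High: Mid (payoff 2); vs Premium: High (payoff 8).
Firm 2's best responses — vs Low: High (payoff 1); vs Mid: Low (payoff 5); vs High: High (payoff 8); vs Premium: Low (payoff 6).
No cell has both players best-responding. For instance, Firm 1's best reply to Low is Low, but against Low Firm 2 prefers High over Low.

None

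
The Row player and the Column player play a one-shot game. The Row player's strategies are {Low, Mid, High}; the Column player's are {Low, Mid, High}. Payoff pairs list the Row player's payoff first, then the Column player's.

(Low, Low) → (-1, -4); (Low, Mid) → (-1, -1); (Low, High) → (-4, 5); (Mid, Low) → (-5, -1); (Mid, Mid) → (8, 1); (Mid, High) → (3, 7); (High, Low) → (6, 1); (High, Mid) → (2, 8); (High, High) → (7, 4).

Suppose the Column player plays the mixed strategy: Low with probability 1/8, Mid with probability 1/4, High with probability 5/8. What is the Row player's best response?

The Row player's best reply maximizes expected payoff against the mix.
Low: (1/8)·(-1) + (1/4)·(-1) + (5/8)·(-4) = -23/8
Mid: (1/8)·(-5) + (1/4)·8 + (5/8)·3 = 13/4
High: (1/8)·6 + (1/4)·2 + (5/8)·7 = 45/8
Highest expected payoff is 45/8, from High.

High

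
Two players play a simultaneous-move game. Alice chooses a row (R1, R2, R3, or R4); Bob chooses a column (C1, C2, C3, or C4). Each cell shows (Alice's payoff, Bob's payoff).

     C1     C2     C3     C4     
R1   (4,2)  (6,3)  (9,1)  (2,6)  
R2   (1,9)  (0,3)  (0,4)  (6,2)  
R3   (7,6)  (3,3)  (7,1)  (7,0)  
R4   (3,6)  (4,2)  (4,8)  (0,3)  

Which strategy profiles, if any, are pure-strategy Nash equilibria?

Check mutual best responses: a cell is a NE iff neither player can gain by unilaterally deviating.
Alice's best responses — vs C1: R3 (payoff 7); vs C2: R1 (payoff 6); vs C3: R1 (payoff 9); vs C4: R3 (payoff 7).
Bob's best responses — vs R1: C4 (payoff 6); vs R2: C1 (payoff 9); vs R3: C1 (payoff 6); vs R4: C3 (payoff 8).
The only mutual best response is (R3, C1); neither player gains by switching there.

(R3, C1)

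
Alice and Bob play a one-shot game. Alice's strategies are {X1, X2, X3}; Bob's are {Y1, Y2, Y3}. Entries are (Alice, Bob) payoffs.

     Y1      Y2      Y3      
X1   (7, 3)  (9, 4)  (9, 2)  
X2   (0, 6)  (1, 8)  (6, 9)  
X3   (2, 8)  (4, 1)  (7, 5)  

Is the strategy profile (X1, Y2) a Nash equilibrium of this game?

Holding Bob at Y2: Alice gets 9 from X1, versus 1 from X2, 4 from X3. No profitable deviation for Alice.
Holding Alice at X1: Bob gets 4 from Y2, versus 3 from Y1, 2 from Y3. No profitable deviation for Bob either.

Yes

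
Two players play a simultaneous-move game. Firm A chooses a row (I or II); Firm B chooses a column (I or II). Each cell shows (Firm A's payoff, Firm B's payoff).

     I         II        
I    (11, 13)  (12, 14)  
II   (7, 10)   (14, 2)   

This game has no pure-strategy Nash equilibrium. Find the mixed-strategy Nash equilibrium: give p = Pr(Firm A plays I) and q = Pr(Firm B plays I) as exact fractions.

Each player's mixing probability is pinned down by making the *other* player indifferent.
Firm B indifferent between I and II: p·13 + (1−p)·10 = p·14 + (1−p)·2 ⟹ 10 + 3p = 2 + 12p ⟹ p = 8/9.
Firm A indifferent between I and II: q·11 + (1−q)·12 = q·7 + (1−q)·14 ⟹ 12 + (-1)q = 14 + (-7)q ⟹ q = 1/3.

p = 8/9, q = 1/3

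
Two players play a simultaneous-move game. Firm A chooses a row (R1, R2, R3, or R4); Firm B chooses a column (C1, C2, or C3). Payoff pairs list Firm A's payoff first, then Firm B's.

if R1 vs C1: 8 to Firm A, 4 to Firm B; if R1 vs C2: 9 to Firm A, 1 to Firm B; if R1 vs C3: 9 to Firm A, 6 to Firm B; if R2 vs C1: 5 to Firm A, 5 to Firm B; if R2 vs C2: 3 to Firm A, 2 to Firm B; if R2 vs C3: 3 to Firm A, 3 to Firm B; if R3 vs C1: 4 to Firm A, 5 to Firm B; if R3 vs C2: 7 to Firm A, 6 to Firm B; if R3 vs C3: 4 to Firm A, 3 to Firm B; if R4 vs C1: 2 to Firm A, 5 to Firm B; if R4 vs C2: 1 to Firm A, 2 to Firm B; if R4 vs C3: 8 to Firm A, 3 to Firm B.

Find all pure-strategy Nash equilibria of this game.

(R1, C3)

A profile is a Nash equilibrium when each player is best-responding to the other.
Firm A's best responses — vs C1: R1 (payoff 8); vs C2: R1 (payoff 9); vs C3: R1 (payoff 9).
Firm B's best responses — vs R1: C3 (payoff 6); vs R2: C1 (payoff 5); vs R3: C2 (payoff 6); vs R4: C1 (payoff 5).
The only mutual best response is (R1, C3); neither player gains by switching there.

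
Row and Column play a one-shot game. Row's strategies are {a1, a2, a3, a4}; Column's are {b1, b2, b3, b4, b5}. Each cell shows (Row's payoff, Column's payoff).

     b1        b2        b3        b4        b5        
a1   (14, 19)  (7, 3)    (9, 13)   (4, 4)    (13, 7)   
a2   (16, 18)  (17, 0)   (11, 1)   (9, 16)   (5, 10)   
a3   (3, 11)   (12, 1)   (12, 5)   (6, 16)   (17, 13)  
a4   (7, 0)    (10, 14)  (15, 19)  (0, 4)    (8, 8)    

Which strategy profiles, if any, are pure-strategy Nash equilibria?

(a2, b1) and (a4, b3)

Check mutual best responses: a cell is a NE iff neither player can gain by unilaterally deviating.
Row's best responses — vs b1: a2 (payoff 16); vs b2: a2 (payoff 17); vs b3: a4 (payoff 15); vs b4: a2 (payoff 9); vs b5: a3 (payoff 17).
Column's best responses — vs a1: b1 (payoff 19); vs a2: b1 (payoff 18); vs a3: b4 (payoff 16); vs a4: b3 (payoff 19).
Mutual best responses occur at (a2, b1) and (a4, b3); at each, neither player gains by switching.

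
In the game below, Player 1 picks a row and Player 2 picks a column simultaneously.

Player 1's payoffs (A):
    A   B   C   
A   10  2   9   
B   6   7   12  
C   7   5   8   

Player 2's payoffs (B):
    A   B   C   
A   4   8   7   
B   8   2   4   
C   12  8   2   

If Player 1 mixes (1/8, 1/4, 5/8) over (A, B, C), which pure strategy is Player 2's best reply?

Compute Player 2's expected payoff from each pure strategy against the given mix.
A: (1/8)·4 + (1/4)·8 + (5/8)·12 = 10
B: (1/8)·8 + (1/4)·2 + (5/8)·8 = 13/2
C: (1/8)·7 + (1/4)·4 + (5/8)·2 = 25/8
Highest expected payoff is 10, from A.

A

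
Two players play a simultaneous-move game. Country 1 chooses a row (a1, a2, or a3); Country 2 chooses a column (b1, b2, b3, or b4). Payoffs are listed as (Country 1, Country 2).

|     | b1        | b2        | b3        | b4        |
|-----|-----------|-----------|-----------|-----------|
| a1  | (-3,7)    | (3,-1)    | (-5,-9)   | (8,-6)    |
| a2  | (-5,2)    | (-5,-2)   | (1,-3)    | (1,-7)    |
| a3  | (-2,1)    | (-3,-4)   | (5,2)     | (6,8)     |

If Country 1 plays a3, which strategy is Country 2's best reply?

With Country 1 fixed at a3, Country 2's payoffs are: b1 → 1, b2 → -4, b3 → 2, b4 → 8.
The maximum is 8, achieved by b4.

b4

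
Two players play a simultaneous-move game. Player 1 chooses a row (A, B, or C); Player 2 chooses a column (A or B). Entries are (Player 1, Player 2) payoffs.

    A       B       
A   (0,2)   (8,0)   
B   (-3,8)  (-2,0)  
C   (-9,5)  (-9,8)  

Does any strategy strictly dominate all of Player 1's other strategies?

A strategy is strictly dominant if it gives Player 1 a strictly higher payoff than every other strategy, against every choice by the opponent.
A strictly dominates: vs A: 0 > each of {-3, -9}; vs B: 8 > each of {-2, -9}.

A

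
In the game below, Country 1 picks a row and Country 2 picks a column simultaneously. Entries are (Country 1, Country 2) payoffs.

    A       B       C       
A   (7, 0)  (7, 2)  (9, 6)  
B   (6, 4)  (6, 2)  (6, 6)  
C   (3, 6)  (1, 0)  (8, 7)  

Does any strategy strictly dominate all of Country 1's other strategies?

A strategy is strictly dominant if it gives Country 1 a strictly higher payoff than every other strategy, against every choice by the opponent.
A strictly dominates: vs A: 7 > each of {6, 3}; vs B: 7 > each of {6, 1}; vs C: 9 > each of {6, 8}.

A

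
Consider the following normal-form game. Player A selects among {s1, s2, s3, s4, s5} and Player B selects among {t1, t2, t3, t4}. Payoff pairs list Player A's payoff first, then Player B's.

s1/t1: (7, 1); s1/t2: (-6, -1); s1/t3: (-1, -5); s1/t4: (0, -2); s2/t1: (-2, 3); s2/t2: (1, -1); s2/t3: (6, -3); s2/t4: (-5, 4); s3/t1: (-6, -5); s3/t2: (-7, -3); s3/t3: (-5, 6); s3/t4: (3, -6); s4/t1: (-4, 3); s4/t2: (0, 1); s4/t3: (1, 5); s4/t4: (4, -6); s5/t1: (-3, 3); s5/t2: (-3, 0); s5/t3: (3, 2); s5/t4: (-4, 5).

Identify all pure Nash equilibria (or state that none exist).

(s1, t1)

Find each player's best response to every opponent strategy; NE are the intersections.
Player A's best responses — vs t1: s1 (payoff 7); vs t2: s2 (payoff 1); vs t3: s2 (payoff 6); vs t4: s4 (payoff 4).
Player B's best responses — vs s1: t1 (payoff 1); vs s2: t4 (payoff 4); vs s3: t3 (payoff 6); vs s4: t3 (payoff 5); vs s5: t4 (payoff 5).
The only mutual best response is (s1, t1); neither player gains by switching there.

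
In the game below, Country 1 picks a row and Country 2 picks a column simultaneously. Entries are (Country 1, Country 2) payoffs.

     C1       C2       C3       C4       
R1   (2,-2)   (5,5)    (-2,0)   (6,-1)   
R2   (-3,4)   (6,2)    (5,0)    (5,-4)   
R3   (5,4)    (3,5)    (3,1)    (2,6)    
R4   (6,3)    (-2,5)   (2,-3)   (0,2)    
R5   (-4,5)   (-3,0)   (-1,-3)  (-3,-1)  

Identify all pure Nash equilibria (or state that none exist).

Find each player's best response to every opponent strategy; NE are the intersections.
Country 1's best responses — vs C1: R4 (payoff 6); vs C2: R2 (payoff 6); vs C3: R2 (payoff 5); vs C4: R1 (payoff 6).
Country 2's best responses — vs R1: C2 (payoff 5); vs R2: C1 (payoff 4); vs R3: C4 (payoff 6); vs R4: C2 (payoff 5); vs R5: C1 (payoff 5).
No cell has both players best-responding. For instance, Country 1's best reply to C2 is R2, but against R2 Country 2 prefers C1 over C2.

There is no pure-strategy Nash equilibrium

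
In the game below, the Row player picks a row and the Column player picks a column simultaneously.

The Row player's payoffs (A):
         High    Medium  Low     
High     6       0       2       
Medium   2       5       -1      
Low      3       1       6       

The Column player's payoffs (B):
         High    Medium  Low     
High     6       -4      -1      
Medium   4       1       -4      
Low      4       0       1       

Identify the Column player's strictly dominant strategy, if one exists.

Check whether one of the Column player's strategies beats all alternatives regardless of what the opponent does.
High strictly dominates: vs High: 6 > each of {-4, -1}; vs Medium: 4 > each of {1, -4}; vs Low: 4 > each of {0, 1}.

High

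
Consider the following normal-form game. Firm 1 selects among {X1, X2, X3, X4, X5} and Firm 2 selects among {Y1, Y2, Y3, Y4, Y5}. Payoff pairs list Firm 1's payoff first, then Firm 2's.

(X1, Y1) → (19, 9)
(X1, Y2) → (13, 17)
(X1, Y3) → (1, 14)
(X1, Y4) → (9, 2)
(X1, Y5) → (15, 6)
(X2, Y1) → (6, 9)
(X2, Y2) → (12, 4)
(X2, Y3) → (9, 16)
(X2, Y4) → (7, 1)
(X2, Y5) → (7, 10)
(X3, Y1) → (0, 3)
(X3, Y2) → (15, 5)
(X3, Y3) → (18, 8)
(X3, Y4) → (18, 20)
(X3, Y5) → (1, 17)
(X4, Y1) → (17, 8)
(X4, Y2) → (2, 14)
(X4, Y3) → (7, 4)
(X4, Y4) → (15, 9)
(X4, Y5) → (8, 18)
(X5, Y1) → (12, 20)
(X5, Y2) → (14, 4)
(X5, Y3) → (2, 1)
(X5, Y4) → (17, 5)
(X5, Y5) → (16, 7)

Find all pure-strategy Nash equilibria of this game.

Check mutual best responses: a cell is a NE iff neither player can gain by unilaterally deviating.
Firm 1's best responses — vs Y1: X1 (payoff 19); vs Y2: X3 (payoff 15); vs Y3: X3 (payoff 18); vs Y4: X3 (payoff 18); vs Y5: X5 (payoff 16).
Firm 2's best responses — vs X1: Y2 (payoff 17); vs X2: Y3 (payoff 16); vs X3: Y4 (payoff 20); vs X4: Y5 (payoff 18); vs X5: Y1 (payoff 20).
The only mutual best response is (X3, Y4); neither player gains by switching there.

(X3, Y4)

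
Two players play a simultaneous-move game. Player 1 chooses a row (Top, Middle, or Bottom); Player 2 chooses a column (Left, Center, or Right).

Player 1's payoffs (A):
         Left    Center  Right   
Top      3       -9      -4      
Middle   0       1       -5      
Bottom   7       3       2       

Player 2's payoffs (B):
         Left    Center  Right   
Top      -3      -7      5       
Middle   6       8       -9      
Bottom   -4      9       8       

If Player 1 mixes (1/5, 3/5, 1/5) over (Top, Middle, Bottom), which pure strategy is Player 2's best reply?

Center

Player 2's best reply maximizes expected payoff against the mix.
Left: (1/5)·(-3) + (3/5)·6 + (1/5)·(-4) = 11/5
Center: (1/5)·(-7) + (3/5)·8 + (1/5)·9 = 26/5
Right: (1/5)·5 + (3/5)·(-9) + (1/5)·8 = -14/5
Highest expected payoff is 26/5, from Center.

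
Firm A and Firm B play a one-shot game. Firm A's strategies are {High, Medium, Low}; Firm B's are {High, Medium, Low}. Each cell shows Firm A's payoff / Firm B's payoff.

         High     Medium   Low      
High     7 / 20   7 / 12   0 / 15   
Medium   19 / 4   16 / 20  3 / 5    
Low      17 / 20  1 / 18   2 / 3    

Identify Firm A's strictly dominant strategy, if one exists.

Medium

A strategy is strictly dominant if it gives Firm A a strictly higher payoff than every other strategy, against every choice by the opponent.
Medium strictly dominates: vs High: 19 > each of {7, 17}; vs Medium: 16 > each of {7, 1}; vs Low: 3 > each of {0, 2}.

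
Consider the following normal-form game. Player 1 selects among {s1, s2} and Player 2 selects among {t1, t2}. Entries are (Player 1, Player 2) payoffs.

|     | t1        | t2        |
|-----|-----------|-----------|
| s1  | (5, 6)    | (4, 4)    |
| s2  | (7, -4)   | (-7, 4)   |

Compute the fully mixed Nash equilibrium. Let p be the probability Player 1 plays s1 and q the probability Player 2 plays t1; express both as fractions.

In a mixed NE each player is indifferent between their pure strategies, so the opponent's mix sets the indifference.
Player 2 indifferent between t1 and t2: p·6 + (1−p)·(-4) = p·4 + (1−p)·4 ⟹ (-4) + 10p = 4 + 0p ⟹ p = 4/5.
Player 1 indifferent between s1 and s2: q·5 + (1−q)·4 = q·7 + (1−q)·(-7) ⟹ 4 + 1q = (-7) + 14q ⟹ q = 11/13.

p = 4/5, q = 11/13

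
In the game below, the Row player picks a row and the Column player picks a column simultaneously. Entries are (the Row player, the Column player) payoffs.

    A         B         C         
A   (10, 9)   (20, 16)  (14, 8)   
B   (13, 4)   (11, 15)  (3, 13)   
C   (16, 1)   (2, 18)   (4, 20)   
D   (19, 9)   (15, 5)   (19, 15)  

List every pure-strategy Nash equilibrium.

(A, B) and (D, C)

Check mutual best responses: a cell is a NE iff neither player can gain by unilaterally deviating.
The Row player's best responses — vs A: D (payoff 19); vs B: A (payoff 20); vs C: D (payoff 19).
The Column player's best responses — vs A: B (payoff 16); vs B: B (payoff 15); vs C: C (payoff 20); vs D: C (payoff 15).
Mutual best responses occur at (A, B) and (D, C); at each, neither player gains by switching.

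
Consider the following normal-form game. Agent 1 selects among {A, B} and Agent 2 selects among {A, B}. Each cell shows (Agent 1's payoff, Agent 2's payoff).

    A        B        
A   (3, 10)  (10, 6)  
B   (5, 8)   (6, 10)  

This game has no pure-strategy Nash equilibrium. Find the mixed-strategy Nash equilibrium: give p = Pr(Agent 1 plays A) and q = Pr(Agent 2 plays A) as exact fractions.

p = 1/3, q = 2/3

In a mixed NE each player is indifferent between their pure strategies, so the opponent's mix sets the indifference.
Agent 2 indifferent between A and B: p·10 + (1−p)·8 = p·6 + (1−p)·10 ⟹ 8 + 2p = 10 + (-4)p ⟹ p = 1/3.
Agent 1 indifferent between A and B: q·3 + (1−q)·10 = q·5 + (1−q)·6 ⟹ 10 + (-7)q = 6 + (-1)q ⟹ q = 2/3.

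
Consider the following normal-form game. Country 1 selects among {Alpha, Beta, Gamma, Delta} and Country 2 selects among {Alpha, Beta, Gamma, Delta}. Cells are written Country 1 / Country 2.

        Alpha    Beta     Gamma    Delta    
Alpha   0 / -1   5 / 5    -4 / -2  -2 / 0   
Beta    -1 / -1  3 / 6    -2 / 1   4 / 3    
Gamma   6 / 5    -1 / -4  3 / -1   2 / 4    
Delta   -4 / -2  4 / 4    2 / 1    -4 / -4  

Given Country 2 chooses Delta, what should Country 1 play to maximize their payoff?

Beta

With Country 2 fixed at Delta, Country 1's payoffs are: Alpha → -2, Beta → 4, Gamma → 2, Delta → -4.
The maximum is 4, achieved by Beta.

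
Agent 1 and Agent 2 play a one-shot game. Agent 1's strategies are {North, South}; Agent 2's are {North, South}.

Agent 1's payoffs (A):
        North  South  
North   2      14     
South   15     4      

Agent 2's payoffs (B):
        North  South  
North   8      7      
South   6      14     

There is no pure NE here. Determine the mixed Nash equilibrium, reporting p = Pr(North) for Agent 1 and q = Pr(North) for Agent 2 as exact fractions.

p = 8/9, q = 10/23

In a mixed NE each player is indifferent between their pure strategies, so the opponent's mix sets the indifference.
Agent 2 indifferent between North and South: p·8 + (1−p)·6 = p·7 + (1−p)·14 ⟹ 6 + 2p = 14 + (-7)p ⟹ p = 8/9.
Agent 1 indifferent between North and South: q·2 + (1−q)·14 = q·15 + (1−q)·4 ⟹ 14 + (-12)q = 4 + 11q ⟹ q = 10/23.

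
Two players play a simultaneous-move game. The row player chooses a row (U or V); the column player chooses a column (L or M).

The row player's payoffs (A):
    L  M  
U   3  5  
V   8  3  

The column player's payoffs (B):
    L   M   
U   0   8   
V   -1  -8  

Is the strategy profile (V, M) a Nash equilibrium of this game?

Holding the column player at M: the row player gets 3 from V but could get 5 by switching to U. The row player has a profitable deviation.

No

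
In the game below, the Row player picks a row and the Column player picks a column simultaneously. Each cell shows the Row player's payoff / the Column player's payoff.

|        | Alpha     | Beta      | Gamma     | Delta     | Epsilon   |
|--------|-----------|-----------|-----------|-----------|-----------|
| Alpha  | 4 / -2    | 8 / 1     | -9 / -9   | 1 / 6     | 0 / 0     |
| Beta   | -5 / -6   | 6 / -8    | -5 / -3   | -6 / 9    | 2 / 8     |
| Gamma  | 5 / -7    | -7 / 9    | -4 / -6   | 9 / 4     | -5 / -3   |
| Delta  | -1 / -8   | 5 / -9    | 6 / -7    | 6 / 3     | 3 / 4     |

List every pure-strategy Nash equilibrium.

(Delta, Epsilon)

Find each player's best response to every opponent strategy; NE are the intersections.
The Row player's best responses — vs Alpha: Gamma (payoff 5); vs Beta: Alpha (payoff 8); vs Gamma: Delta (payoff 6); vs Delta: Gamma (payoff 9); vs Epsilon: Delta (payoff 3).
The Column player's best responses — vs Alpha: Delta (payoff 6); vs Beta: Delta (payoff 9); vs Gamma: Beta (payoff 9); vs Delta: Epsilon (payoff 4).
The only mutual best response is (Delta, Epsilon); neither player gains by switching there.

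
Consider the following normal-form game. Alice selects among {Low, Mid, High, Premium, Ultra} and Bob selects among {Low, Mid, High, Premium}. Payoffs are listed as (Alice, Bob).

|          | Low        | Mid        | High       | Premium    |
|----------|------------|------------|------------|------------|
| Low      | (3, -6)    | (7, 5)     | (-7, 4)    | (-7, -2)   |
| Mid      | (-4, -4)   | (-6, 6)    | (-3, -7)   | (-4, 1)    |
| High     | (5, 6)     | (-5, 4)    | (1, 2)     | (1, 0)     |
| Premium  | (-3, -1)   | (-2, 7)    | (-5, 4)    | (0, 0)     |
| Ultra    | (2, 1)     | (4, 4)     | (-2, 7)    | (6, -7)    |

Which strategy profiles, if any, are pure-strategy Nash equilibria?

(Low, Mid) and (High, Low)

Find each player's best response to every opponent strategy; NE are the intersections.
Alice's best responses — vs Low: High (payoff 5); vs Mid: Low (payoff 7); vs High: High (payoff 1); vs Premium: Ultra (payoff 6).
Bob's best responses — vs Low: Mid (payoff 5); vs Mid: Mid (payoff 6); vs High: Low (payoff 6); vs Premium: Mid (payoff 7); vs Ultra: High (payoff 7).
Mutual best responses occur at (Low, Mid) and (High, Low); at each, neither player gains by switching.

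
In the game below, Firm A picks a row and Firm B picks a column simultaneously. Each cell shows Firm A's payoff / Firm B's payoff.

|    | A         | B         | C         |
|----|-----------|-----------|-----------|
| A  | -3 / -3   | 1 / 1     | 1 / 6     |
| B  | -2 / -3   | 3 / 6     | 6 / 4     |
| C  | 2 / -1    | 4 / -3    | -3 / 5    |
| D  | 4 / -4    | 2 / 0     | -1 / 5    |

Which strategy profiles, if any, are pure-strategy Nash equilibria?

There is no pure-strategy Nash equilibrium

Check mutual best responses: a cell is a NE iff neither player can gain by unilaterally deviating.
Firm A's best responses — vs A: D (payoff 4); vs B: C (payoff 4); vs C: B (payoff 6).
Firm B's best responses — vs A: C (payoff 6); vs B: B (payoff 6); vs C: C (payoff 5); vs D: C (payoff 5).
No cell has both players best-responding. For instance, Firm A's best reply to B is C, but against C Firm B prefers C over B.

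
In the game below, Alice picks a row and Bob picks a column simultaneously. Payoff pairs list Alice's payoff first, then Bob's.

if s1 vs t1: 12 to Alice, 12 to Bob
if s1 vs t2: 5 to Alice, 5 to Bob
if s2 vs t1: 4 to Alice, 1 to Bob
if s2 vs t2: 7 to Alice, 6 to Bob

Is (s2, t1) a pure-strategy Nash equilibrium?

Holding Bob at t1: Alice gets 4 from s2 but could get 12 by switching to s1. Alice has a profitable deviation.

No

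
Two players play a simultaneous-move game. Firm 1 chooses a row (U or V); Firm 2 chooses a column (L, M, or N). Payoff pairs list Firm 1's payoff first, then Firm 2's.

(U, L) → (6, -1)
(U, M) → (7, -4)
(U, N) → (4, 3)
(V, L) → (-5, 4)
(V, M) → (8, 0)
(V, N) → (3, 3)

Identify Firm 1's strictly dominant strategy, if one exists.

A strategy is strictly dominant if it gives Firm 1 a strictly higher payoff than every other strategy, against every choice by the opponent.
U is not dominant: against M, V gives 8 > 7.
V is not dominant: against L, U gives 6 > -5.
No single strategy is best against every opponent action.

None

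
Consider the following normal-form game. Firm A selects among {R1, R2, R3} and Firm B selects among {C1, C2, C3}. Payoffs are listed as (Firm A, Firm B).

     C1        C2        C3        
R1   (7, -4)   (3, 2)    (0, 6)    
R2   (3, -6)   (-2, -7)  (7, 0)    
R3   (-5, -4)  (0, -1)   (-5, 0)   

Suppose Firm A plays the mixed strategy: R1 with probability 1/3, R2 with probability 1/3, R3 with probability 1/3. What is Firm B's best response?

Firm B's best reply maximizes expected payoff against the mix.
C1: (1/3)·(-4) + (1/3)·(-6) + (1/3)·(-4) = -14/3
C2: (1/3)·2 + (1/3)·(-7) + (1/3)·(-1) = -2
C3: (1/3)·6 + (1/3)·0 + (1/3)·0 = 2
Highest expected payoff is 2, from C3.

C3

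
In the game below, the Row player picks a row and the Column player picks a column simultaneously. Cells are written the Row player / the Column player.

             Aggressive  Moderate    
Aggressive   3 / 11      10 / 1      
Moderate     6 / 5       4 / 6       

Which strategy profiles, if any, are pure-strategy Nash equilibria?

None

A profile is a Nash equilibrium when each player is best-responding to the other.
The Row player's best responses — vs Aggressive: Moderate (payoff 6); vs Moderate: Aggressive (payoff 10).
The Column player's best responses — vs Aggressive: Aggressive (payoff 11); vs Moderate: Moderate (payoff 6).
No cell has both players best-responding. For instance, the Row player's best reply to Moderate is Aggressive, but against Aggressive the Column player prefers Aggressive over Moderate.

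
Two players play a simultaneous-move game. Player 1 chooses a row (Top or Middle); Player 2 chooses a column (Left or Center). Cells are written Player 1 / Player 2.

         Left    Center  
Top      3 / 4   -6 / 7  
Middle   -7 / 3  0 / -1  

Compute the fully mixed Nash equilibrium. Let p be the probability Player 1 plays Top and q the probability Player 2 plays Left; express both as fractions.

p = 4/7, q = 3/8

In a mixed NE each player is indifferent between their pure strategies, so the opponent's mix sets the indifference.
Player 2 indifferent between Left and Center: p·4 + (1−p)·3 = p·7 + (1−p)·(-1) ⟹ 3 + 1p = (-1) + 8p ⟹ p = 4/7.
Player 1 indifferent between Top and Middle: q·3 + (1−q)·(-6) = q·(-7) + (1−q)·0 ⟹ (-6) + 9q = 0 + (-7)q ⟹ q = 3/8.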